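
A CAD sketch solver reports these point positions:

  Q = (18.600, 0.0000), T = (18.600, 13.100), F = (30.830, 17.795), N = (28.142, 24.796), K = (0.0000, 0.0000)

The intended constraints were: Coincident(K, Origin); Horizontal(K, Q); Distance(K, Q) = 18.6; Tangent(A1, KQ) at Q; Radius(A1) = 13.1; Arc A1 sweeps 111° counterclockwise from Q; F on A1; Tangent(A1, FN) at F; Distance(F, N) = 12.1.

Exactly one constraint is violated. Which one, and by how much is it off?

Distance(F, N) = 12.1 — off by 4.60.

K = (0.00, 0.00) ✓; K.y = 0.00, Q.y = 0.00 ✓; |KQ| = 18.60 ✓; ∠(TQ, QK) = 90.00° ✓; |TQ| = 13.10 ✓; bearing(T→F) − bearing(T→Q) = 111.0° ✓; |TF| = 13.10 ✓; ∠(TF, FN) = 90.00° ✓; |FN| = 7.499 ✗.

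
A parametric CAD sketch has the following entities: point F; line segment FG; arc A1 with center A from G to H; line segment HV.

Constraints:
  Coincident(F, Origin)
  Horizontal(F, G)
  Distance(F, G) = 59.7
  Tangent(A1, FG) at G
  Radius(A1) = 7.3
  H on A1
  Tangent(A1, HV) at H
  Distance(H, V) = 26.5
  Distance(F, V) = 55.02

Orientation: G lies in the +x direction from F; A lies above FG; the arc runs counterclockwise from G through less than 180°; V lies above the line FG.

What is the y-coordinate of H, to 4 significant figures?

12.59

Checks: F.y = 0.00, G.y = 0.00 ✓; |AH| = 7.300 ✓; ∠(AH, HV) = 90.00° ✓; |HV| = 26.50 ✓; |FV| = 55.02 ✓.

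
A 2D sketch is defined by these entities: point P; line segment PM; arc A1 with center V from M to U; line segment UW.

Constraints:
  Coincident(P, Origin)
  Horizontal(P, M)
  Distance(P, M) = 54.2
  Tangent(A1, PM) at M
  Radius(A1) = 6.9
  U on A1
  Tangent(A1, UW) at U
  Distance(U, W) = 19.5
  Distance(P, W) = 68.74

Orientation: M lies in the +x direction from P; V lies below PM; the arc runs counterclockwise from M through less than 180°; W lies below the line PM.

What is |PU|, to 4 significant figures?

50.99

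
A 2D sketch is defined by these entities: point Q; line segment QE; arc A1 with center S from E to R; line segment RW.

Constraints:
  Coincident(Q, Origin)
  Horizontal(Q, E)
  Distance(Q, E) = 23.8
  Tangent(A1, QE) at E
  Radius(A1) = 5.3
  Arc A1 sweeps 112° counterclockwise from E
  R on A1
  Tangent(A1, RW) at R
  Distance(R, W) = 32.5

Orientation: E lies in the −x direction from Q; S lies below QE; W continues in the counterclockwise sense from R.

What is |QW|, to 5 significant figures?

40.911

Q is at the origin; QE is horizontal with |QE| = 23.8 and E on the −x side, so E = (-23.800, 0.0000). The tangent condition forces SE to be normal to QE, so S = E + (0, -5.3) = (-23.800, -5.3000). On A1, E sits at bearing 90° from S; a 112° counterclockwise sweep puts R at bearing 202°, so R = S + 5.3·(cos 202°, sin 202°) = (-28.714, -7.2854). Tangency of A1 to RW means the radius SR is perpendicular to RW, so RW runs along (−sin 202°, cos 202°); with |RW| = 32.5, W = (-16.539, -37.419). Then |QW| = |W − Q| = 40.911.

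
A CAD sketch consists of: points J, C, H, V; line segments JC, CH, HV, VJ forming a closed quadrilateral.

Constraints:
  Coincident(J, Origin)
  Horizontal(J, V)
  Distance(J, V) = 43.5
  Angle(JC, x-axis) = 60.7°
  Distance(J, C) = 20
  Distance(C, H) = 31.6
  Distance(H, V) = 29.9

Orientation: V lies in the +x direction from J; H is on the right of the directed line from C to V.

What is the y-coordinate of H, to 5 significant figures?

-13.380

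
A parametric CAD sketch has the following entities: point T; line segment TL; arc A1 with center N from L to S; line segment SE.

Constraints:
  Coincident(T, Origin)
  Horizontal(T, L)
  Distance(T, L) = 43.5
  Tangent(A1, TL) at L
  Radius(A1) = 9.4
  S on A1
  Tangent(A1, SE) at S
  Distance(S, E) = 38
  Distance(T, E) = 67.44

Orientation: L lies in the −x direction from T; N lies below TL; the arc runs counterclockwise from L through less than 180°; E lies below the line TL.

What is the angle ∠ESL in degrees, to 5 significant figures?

130.60°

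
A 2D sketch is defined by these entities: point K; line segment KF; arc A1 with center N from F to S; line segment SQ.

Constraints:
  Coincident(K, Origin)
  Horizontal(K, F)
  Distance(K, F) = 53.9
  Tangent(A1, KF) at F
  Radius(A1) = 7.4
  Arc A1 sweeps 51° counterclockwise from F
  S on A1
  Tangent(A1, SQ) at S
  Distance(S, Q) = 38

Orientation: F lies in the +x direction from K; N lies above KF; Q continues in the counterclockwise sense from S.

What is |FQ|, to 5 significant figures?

43.837

K is at the origin; K and F share the same y with |KF| = 53.9 and F on the +x side, so F = (53.900, 0.0000). The tangent condition forces NF to be normal to KF, so N = F + (0, 7.4) = (53.900, 7.4000). On A1, F sits at bearing -90° from N; a 51° counterclockwise sweep puts S at bearing -39°, so S = N + 7.4·(cos -39°, sin -39°) = (59.651, 2.7430). A1 meets SQ tangentially, so NS is at right angles to SQ, so SQ runs along (−sin -39°, cos -39°); with |SQ| = 38.0, Q = (83.565, 32.275). Then |FQ| = |Q − F| = 43.837.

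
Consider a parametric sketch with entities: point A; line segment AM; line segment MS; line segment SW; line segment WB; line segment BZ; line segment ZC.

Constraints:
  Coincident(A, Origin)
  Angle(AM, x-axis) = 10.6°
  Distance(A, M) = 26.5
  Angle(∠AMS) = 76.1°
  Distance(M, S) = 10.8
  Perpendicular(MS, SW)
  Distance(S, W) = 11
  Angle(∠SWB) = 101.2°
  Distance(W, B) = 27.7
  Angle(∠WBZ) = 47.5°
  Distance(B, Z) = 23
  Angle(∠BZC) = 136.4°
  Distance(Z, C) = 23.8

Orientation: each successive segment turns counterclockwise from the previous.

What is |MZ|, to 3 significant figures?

5.50

∠SWB = 101.2° gives WB at -76.7° from the x-axis; with |WB| = 27.7, B = (17.9, -16.8). ∠WBZ = 47.5° gives BZ at 55.8° from the x-axis; with |BZ| = 23.0, Z = (30.9, 2.21). Then |MZ| = |Z − M| = 5.50.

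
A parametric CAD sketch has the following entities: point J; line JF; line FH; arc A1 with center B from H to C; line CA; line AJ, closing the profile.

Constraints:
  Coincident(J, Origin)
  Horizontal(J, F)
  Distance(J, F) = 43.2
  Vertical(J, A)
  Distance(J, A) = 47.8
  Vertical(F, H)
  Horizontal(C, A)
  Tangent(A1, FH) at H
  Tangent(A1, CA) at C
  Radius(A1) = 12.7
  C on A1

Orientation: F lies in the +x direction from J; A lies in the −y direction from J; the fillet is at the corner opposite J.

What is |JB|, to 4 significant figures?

46.50

J is at the origin; JF is horizontal with |JF| = 43.2 and F on the +x side, so F = (43.20, 0.000). JA is vertical with |JA| = 47.8 and A on the −y side, so A = (0.000, -47.80). The virtual corner opposite J is at (43.20, -47.80). Since A1 is tangent to FH there, BH ⟂ FH and the tangent condition forces BC to be normal to CA, with radius 12.7, so the center B sits 12.7 in from both sides at B = (30.50, -35.10). Then |JB| = |B − J| = 46.50.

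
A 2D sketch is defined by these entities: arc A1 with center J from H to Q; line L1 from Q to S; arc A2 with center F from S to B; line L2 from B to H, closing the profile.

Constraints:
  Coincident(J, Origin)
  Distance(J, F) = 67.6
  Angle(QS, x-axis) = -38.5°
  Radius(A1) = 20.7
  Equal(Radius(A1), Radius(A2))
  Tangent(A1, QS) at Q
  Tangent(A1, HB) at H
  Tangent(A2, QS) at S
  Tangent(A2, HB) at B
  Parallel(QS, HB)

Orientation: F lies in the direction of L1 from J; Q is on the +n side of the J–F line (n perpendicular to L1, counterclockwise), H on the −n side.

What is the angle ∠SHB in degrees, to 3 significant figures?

31.5°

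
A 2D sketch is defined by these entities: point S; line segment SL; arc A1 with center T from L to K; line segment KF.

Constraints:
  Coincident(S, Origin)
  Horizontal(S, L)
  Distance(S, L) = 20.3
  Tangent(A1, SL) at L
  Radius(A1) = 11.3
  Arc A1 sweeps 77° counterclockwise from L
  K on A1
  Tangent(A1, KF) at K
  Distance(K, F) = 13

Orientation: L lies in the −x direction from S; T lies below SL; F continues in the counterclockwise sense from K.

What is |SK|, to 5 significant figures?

32.512

S is at the origin; SL is horizontal with |SL| = 20.3 and L on the −x side, so L = (-20.300, 0.0000). The tangent condition forces TL to be normal to SL, so T = L + (0, -11.3) = (-20.300, -11.300). On A1, L sits at bearing 90° from T; a 77° counterclockwise sweep puts K at bearing 167°, so K = T + 11.3·(cos 167°, sin 167°) = (-31.310, -8.7581). Then |SK| = |K − S| = 32.512.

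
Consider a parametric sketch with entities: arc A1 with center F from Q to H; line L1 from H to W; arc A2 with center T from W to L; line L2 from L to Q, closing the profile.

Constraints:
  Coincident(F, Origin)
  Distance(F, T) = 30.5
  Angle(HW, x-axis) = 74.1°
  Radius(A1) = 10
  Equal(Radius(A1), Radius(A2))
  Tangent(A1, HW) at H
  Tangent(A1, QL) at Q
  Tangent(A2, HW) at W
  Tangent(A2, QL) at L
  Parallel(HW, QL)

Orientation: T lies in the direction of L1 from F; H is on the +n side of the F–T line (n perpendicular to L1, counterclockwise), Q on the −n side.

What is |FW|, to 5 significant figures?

32.098

The slot axis is L1's direction at 74.1°, so u = (cos 74.1°, sin 74.1°) = (0.27396, 0.96174) and n = (−sin 74.1°, cos 74.1°) = (-0.96174, 0.27396). F is at the origin and T lies 30.5 along u from F, so T = 30.5·u = (8.3558, 29.333). Tangency of A1 to both parallel lines with radius 10.0 puts H and Q at F ± 10.0·n: H = (-9.6174, 2.7396), Q = (9.6174, -2.7396). Equal radii place W and L the same way about T: W = T + 10.0·n = (-1.2617, 32.073), L = T − 10.0·n = (17.973, 26.594). Then |FW| = |W − F| = 32.098.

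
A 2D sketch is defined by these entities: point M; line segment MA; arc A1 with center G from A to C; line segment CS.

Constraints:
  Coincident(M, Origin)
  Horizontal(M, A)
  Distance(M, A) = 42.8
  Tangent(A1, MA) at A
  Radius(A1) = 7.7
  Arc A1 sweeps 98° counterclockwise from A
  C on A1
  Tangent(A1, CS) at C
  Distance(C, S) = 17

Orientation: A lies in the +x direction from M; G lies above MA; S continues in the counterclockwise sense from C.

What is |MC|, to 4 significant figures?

51.18

A1 meets MA tangentially, so GA is at right angles to MA, so G = A + (0, 7.7) = (42.80, 7.700). On A1, A sits at bearing -90° from G; a 98° counterclockwise sweep puts C at bearing 8°, so C = G + 7.7·(cos 8°, sin 8°) = (50.43, 8.772). Then |MC| = |C − M| = 51.18.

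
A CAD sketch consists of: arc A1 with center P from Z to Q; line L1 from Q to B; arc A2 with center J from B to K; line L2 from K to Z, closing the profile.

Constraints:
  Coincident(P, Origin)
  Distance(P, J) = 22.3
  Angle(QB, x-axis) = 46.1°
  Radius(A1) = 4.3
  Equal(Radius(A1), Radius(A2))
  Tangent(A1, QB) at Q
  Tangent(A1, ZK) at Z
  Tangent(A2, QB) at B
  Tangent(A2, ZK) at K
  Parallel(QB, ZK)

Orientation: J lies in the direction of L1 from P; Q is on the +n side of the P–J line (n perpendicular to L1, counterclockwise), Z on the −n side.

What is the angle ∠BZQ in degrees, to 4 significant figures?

68.91°

The slot axis is L1's direction at 46.1°, so u = (cos 46.1°, sin 46.1°) = (0.6934, 0.7206) and n = (−sin 46.1°, cos 46.1°) = (-0.7206, 0.6934). P is at the origin and J lies 22.3 along u from P, so J = 22.3·u = (15.46, 16.07). Tangency of A1 to both parallel lines with radius 4.3 puts Q and Z at P ± 4.3·n: Q = (-3.098, 2.982), Z = (3.098, -2.982). Equal radii place B and K the same way about J: B = J + 4.3·n = (12.36, 19.05), K = J − 4.3·n = (18.56, 13.09). Then cos ∠BZQ = ZB·ZQ / (|ZB||ZQ|), giving 68.91°.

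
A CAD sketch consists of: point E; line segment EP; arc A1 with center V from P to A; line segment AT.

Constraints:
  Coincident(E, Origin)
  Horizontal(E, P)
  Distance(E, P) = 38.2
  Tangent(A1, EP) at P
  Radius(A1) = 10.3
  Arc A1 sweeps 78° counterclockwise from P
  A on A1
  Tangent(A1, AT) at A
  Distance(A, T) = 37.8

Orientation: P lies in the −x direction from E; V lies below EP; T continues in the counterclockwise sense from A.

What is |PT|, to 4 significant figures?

48.57

E is at the origin; E and P share the same y with |EP| = 38.2 and P on the −x side, so P = (-38.20, 0.000). Tangency of A1 to EP means the radius VP is perpendicular to EP, so V = P + (0, -10.3) = (-38.20, -10.30). On A1, P sits at bearing 90° from V; a 78° counterclockwise sweep puts A at bearing 168°, so A = V + 10.3·(cos 168°, sin 168°) = (-48.27, -8.159). Since A1 is tangent to AT there, VA ⟂ AT, so AT runs along (−sin 168°, cos 168°); with |AT| = 37.8, T = (-56.13, -45.13). Then |PT| = |T − P| = 48.57.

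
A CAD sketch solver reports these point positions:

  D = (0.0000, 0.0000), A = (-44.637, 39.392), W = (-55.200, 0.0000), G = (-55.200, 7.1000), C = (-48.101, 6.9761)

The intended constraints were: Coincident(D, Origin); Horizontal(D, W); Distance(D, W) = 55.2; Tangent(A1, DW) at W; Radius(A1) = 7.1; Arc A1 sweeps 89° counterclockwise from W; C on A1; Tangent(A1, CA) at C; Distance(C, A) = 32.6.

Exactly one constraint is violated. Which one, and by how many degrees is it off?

Tangent(A1, CA) at C — off by 5.10°.

D = (0.00, 0.00) ✓; D.y = 0.00, W.y = 0.00 ✓; |DW| = 55.20 ✓; ∠(GW, WD) = 90.00° ✓; |GW| = 7.100 ✓; bearing(G→C) − bearing(G→W) = 89.00° ✓; |GC| = 7.100 ✓; ∠(GC, CA) = 95.10° ✗; |CA| = 32.60 ✓.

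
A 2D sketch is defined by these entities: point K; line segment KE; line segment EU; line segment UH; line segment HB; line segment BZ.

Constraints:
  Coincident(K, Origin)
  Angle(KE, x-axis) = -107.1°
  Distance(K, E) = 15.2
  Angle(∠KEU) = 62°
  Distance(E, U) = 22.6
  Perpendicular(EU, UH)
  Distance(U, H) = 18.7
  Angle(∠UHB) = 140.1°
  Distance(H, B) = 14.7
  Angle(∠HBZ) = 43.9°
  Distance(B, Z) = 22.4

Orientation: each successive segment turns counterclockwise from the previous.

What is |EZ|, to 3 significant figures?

13.9

K is at the origin; KE runs at -107.1° with length 15.2, so E = (-4.47, -14.5). ∠KEU = 62.0° gives EU at 10.9° from the x-axis; with |EU| = 22.6, U = (17.7, -10.3). EU ⟂ UH, so UH runs at 101°; with |UH| = 18.7, H = (14.2, 8.11). ∠UHB = 140.1° gives HB at 141° from the x-axis; with |HB| = 14.7, B = (2.80, 17.4). ∠HBZ = 43.9° gives BZ at -83.1° from the x-axis; with |BZ| = 22.4, Z = (5.49, -4.84). Then |EZ| = |Z − E| = 13.9.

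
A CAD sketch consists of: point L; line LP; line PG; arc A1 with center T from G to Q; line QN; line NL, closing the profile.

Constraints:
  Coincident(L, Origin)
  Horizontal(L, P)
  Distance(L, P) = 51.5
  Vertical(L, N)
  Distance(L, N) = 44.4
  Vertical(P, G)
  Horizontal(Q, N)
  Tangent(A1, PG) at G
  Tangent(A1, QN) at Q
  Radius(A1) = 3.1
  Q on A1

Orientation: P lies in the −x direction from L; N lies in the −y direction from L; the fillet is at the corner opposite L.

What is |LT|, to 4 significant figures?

63.63

L is at the origin; L and P share the same y with |LP| = 51.5 and P on the −x side, so P = (-51.50, 0.000). L and N share the same x with |LN| = 44.4 and N on the −y side, so N = (0.000, -44.40). The virtual corner opposite L is at (-51.50, -44.40). Tangency of A1 to PG means the radius TG is perpendicular to PG and A1 meets QN tangentially, so TQ is at right angles to QN, with radius 3.1, so the center T sits 3.1 in from both sides at T = (-48.40, -41.30). Then |LT| = |T − L| = 63.63.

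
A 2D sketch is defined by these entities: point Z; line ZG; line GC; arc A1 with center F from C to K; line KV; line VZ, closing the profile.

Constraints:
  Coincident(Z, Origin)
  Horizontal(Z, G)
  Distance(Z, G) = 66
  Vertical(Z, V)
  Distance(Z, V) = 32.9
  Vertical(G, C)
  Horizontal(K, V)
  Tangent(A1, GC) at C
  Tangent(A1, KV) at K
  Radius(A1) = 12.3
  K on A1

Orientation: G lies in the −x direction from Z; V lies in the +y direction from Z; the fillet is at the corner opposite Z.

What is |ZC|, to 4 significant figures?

69.14

The virtual corner opposite Z is at (-66.00, 32.90). The tangent condition forces FC to be normal to GC and since A1 is tangent to KV there, FK ⟂ KV, with radius 12.3, so the center F sits 12.3 in from both sides at F = (-53.70, 20.60). That places the tangent points at C = (-66.00, 20.60) on GC and K = (-53.70, 32.90) on KV. Then |ZC| = |C − Z| = 69.14.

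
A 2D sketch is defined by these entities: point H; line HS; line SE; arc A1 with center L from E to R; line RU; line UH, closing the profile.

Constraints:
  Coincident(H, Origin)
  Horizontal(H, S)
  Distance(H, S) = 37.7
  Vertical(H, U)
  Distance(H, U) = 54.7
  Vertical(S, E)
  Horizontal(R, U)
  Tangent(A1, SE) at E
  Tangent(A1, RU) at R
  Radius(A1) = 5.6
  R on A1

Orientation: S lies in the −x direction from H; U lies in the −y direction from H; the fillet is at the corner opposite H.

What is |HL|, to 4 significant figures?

58.66

HU is vertical with |HU| = 54.7 and U on the −y side, so U = (0.000, -54.70). The virtual corner opposite H is at (-37.70, -54.70). Since A1 is tangent to SE there, LE ⟂ SE and tangency of A1 to RU means the radius LR is perpendicular to RU, with radius 5.6, so the center L sits 5.6 in from both sides at L = (-32.10, -49.10). Then |HL| = |L − H| = 58.66.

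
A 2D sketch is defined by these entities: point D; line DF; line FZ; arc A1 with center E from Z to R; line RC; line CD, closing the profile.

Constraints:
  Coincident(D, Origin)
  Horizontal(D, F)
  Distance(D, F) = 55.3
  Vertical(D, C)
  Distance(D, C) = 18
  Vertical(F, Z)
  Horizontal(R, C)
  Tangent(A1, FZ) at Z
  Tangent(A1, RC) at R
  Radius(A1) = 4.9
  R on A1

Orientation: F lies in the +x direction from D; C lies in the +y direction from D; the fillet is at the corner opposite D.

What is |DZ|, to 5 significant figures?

56.830

The virtual corner opposite D is at (55.300, 18.000). The tangent condition forces EZ to be normal to FZ and the tangent condition forces ER to be normal to RC, with radius 4.9, so the center E sits 4.9 in from both sides at E = (50.400, 13.100). That places the tangent points at Z = (55.300, 13.100) on FZ and R = (50.400, 18.000) on RC. Then |DZ| = |Z − D| = 56.830.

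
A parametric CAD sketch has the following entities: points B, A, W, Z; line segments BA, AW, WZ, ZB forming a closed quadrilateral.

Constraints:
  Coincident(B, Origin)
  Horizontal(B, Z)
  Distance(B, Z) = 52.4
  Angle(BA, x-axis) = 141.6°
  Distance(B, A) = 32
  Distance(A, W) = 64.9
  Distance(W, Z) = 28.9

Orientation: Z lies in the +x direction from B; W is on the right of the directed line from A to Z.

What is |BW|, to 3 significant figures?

33.1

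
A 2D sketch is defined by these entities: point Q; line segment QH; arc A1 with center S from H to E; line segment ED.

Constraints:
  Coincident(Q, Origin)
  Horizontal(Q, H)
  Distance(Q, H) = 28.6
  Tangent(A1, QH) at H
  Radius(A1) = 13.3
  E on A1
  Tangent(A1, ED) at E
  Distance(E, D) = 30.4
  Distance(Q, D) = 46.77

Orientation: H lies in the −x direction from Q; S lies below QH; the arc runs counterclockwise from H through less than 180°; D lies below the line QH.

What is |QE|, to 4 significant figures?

44.21

Q is at the origin; Q and H share the same y with |QH| = 28.6 and H on the −x side, so H = (-28.60, 0.000). The tangent condition forces SH to be normal to QH, so S = H + (0, -13.3) = (-28.60, -13.30). Since SE ⟂ ED (tangency), |SD| = √(13.3² + 30.4²) = 33.18 regardless of where E sits on A1. So D lies on both circle(Q, 46.77) and circle(S, 33.18); the below-QH intersection is D = (-15.94, -43.97). E is the foot of the tangent from D: E = (-37.83, -22.88).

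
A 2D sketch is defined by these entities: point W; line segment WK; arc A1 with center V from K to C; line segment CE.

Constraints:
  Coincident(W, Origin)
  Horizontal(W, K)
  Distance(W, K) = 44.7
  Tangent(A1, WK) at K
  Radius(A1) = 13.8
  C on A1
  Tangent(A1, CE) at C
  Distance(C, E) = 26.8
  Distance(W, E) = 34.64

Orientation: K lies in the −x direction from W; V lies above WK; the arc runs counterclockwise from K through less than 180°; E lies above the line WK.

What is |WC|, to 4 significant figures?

33.64

Checks: W = (0.00, 0.00) ✓; |VC| = 13.80 ✓; ∠(VC, CE) = 90.00° ✓; |CE| = 26.80 ✓; |WE| = 34.64 ✓.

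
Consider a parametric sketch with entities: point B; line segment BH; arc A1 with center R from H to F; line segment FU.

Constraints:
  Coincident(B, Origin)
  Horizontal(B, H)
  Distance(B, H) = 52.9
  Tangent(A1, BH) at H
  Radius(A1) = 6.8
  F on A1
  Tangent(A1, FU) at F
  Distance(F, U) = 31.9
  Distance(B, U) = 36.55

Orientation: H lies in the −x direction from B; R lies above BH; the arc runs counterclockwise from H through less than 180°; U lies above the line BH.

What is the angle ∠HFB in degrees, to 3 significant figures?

154°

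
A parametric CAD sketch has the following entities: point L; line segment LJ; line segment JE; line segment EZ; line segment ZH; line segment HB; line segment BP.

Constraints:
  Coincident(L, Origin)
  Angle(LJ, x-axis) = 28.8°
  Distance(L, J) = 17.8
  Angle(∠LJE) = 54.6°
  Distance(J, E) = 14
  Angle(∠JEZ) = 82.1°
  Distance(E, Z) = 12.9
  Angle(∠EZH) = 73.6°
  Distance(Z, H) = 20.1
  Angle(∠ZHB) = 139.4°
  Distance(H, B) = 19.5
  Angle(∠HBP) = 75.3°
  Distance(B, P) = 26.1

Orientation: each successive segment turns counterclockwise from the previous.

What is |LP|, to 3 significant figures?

32.4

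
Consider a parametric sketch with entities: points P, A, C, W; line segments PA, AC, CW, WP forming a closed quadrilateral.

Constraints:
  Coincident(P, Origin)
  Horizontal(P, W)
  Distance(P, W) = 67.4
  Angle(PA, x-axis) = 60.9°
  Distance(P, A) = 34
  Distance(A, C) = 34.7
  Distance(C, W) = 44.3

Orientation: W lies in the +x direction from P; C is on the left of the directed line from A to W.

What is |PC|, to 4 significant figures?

63.98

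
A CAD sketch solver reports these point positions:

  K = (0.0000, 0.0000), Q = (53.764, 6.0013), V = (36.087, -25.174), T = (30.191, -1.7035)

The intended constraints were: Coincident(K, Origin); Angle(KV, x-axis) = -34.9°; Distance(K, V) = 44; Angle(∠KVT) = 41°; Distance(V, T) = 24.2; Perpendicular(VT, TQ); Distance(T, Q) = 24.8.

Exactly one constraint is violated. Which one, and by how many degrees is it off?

Perpendicular(VT, TQ) — off by 4.00°.

K = (0.00, 0.00) ✓; KV at -34.90° ✓; |KV| = 44.00 ✓; ∠KVT = 41.00° ✓; |VT| = 24.20 ✓; ∠(VT, TQ) = 86.00° ✗; |TQ| = 24.80 ✓.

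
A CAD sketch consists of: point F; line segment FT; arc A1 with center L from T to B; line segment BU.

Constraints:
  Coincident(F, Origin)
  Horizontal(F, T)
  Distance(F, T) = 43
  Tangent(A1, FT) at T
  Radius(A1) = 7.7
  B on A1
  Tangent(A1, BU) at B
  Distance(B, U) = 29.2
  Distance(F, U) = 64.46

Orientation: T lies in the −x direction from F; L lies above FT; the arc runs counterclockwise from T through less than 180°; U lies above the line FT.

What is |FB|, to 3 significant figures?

38.6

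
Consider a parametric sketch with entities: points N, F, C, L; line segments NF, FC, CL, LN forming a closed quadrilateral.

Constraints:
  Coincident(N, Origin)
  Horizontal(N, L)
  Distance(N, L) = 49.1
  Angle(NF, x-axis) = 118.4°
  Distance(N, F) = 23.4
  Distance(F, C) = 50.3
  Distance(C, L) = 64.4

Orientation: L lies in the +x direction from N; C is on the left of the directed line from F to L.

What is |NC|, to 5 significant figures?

62.433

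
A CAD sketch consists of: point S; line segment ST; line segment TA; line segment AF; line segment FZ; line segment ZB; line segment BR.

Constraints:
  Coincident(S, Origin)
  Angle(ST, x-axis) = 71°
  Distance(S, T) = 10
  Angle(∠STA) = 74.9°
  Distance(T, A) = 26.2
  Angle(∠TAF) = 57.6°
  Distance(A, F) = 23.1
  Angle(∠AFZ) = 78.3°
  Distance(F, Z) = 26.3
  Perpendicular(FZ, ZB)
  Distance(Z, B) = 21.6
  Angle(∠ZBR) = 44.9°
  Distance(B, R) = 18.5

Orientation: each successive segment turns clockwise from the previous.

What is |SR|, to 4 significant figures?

9.379

FZ ⟂ ZB, so ZB runs at 11.80°; with |ZB| = 21.6, B = (19.53, 15.72). ∠ZBR = 44.9° gives BR at -123.3° from the x-axis; with |BR| = 18.5, R = (9.375, 0.2542). Then |SR| = |R − S| = 9.379.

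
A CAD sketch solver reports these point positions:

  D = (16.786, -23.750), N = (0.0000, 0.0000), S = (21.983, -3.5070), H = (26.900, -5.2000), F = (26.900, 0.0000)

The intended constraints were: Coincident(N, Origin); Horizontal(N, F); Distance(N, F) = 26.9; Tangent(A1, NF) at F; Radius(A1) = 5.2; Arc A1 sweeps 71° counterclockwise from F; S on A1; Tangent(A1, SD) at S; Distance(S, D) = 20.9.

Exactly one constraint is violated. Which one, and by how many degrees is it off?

Tangent(A1, SD) at S — off by 4.60°.

N = (0.00, 0.00) ✓; N.y = 0.00, F.y = 0.00 ✓; |NF| = 26.90 ✓; ∠(HF, FN) = 90.00° ✓; |HF| = 5.200 ✓; bearing(H→S) − bearing(H→F) = 71.00° ✓; |HS| = 5.200 ✓; ∠(HS, SD) = 85.40° ✗; |SD| = 20.90 ✓.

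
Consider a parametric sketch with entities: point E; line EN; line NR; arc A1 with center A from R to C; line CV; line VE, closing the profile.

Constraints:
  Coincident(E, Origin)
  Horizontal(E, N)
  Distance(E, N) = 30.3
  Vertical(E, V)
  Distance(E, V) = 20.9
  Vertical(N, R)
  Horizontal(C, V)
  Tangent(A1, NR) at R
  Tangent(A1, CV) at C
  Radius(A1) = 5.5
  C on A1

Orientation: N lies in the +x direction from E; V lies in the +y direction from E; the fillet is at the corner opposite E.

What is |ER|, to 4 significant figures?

33.99

E is at the origin; EN is horizontal with |EN| = 30.3 and N on the +x side, so N = (30.30, 0.000). E and V share the same x with |EV| = 20.9 and V on the +y side, so V = (0.000, 20.90). The virtual corner opposite E is at (30.30, 20.90). The tangent condition forces AR to be normal to NR and A1 meets CV tangentially, so AC is at right angles to CV, with radius 5.5, so the center A sits 5.5 in from both sides at A = (24.80, 15.40). That places the tangent points at R = (30.30, 15.40) on NR and C = (24.80, 20.90) on CV. Then |ER| = |R − E| = 33.99.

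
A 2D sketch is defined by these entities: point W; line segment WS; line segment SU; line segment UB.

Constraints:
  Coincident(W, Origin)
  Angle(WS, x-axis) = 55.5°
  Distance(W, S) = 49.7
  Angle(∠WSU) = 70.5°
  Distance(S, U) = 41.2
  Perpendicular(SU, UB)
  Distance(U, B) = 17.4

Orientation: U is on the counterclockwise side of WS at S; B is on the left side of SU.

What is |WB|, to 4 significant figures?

38.38

W is at the origin; WS runs at 55.5° with length 49.7, so S = 49.7·(cos 55.5°, sin 55.5°) = (28.15, 40.96). ∠WSU = 70.5°, so SU runs at 55.5° + (180° − 70.5°) = 165.0° from the x-axis; with |SU| = 41.2, U = S + 41.2·(cos 165.0°, sin 165.0°) = (-11.65, 51.62). The perpendicularity gives UB at right angles to SU; with |UB| = 17.4 on the left of SU, B = U + 17.4·(-0.2588, -0.9659) = (-16.15, 34.82). Then |WB| = |B − W| = 38.38.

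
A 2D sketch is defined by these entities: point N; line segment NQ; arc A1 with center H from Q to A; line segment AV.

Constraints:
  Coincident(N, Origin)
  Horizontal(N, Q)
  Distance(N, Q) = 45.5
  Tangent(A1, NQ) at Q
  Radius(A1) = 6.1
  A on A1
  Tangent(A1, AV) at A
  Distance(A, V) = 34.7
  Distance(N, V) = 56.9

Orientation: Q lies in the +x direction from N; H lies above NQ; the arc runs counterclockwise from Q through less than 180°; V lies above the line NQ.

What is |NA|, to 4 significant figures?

51.89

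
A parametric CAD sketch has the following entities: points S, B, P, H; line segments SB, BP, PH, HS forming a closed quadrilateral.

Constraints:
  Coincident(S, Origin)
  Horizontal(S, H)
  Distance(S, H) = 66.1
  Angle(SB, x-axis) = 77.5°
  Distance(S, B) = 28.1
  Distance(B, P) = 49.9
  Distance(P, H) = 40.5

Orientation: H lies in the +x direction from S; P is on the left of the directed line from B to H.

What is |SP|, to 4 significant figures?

67.06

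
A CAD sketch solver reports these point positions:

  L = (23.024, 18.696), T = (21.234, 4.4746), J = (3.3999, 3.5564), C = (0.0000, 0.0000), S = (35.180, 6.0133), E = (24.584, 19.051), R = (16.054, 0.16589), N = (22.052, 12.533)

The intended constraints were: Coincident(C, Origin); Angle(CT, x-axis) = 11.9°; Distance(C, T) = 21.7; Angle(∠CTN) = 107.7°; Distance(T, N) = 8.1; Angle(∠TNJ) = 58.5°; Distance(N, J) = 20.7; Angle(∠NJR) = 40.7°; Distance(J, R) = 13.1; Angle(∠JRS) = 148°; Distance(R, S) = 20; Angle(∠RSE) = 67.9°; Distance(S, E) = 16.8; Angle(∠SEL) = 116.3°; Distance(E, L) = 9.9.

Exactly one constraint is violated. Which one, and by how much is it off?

Distance(E, L) = 9.9 — off by 8.30.

C = (0.00, 0.00) ✓; CT at 11.90° ✓; |CT| = 21.70 ✓; ∠CTN = 107.7° ✓; |TN| = 8.100 ✓; ∠TNJ = 58.50° ✓; |NJ| = 20.70 ✓; ∠NJR = 40.70° ✓; |JR| = 13.10 ✓; ∠JRS = 148.0° ✓; |RS| = 20.00 ✓; ∠RSE = 67.90° ✓; |SE| = 16.80 ✓; ∠SEL = 116.3° ✓; |EL| = 1.600 ✗.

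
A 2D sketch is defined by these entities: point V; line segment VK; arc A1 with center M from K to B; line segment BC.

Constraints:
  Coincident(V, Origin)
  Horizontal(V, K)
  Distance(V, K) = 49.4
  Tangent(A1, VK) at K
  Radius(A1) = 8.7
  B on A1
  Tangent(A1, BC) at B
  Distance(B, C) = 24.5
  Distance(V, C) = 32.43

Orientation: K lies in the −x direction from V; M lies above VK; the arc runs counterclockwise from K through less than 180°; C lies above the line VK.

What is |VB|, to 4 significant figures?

43.38

Checks: V = (0.00, 0.00) ✓; |MB| = 8.700 ✓; ∠(MB, BC) = 90.00° ✓; |BC| = 24.50 ✓; |VC| = 32.43 ✓.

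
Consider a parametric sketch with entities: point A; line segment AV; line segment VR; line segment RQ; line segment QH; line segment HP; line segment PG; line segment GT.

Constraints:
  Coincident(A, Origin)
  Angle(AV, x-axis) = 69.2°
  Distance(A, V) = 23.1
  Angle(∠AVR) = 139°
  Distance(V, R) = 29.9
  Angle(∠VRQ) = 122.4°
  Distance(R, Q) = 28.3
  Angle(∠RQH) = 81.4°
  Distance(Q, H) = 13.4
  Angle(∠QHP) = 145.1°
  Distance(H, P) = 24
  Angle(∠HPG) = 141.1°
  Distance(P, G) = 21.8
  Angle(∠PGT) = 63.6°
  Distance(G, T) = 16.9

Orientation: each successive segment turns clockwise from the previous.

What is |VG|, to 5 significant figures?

9.2935

A is at the origin; AV runs at 69.2° with length 23.1, so V = (8.2030, 21.594). ∠AVR = 139.0° gives VR at 28.200° from the x-axis; with |VR| = 29.9, R = (34.554, 35.724). ∠VRQ = 122.4° gives RQ at -29.400° from the x-axis; with |RQ| = 28.3, Q = (59.209, 21.831). ∠RQH = 81.4° gives QH at -128.00° from the x-axis; with |QH| = 13.4, H = (50.959, 11.272). ∠QHP = 145.1° gives HP at -162.90° from the x-axis; with |HP| = 24.0, P = (28.020, 4.2149). ∠HPG = 141.1° gives PG at 158.20° from the x-axis; with |PG| = 21.8, G = (7.7794, 12.311). Then |VG| = |G − V| = 9.2935.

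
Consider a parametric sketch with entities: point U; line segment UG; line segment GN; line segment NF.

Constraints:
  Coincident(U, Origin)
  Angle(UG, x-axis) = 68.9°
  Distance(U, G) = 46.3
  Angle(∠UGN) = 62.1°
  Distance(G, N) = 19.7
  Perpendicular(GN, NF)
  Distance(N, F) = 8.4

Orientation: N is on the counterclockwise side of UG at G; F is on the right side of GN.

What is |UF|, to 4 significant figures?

49.36

U is at the origin; UG runs at 68.9° with length 46.3, so G = 46.3·(cos 68.9°, sin 68.9°) = (16.67, 43.20). ∠UGN = 62.1°, so GN runs at 68.9° + (180° − 62.1°) = 186.8° from the x-axis; with |GN| = 19.7, N = G + 19.7·(cos 186.8°, sin 186.8°) = (-2.894, 40.86). GN is perpendicular to NF; with |NF| = 8.4 on the right of GN, F = N + 8.4·(-0.1184, 0.9930) = (-3.888, 49.20). Then |UF| = |F − U| = 49.36.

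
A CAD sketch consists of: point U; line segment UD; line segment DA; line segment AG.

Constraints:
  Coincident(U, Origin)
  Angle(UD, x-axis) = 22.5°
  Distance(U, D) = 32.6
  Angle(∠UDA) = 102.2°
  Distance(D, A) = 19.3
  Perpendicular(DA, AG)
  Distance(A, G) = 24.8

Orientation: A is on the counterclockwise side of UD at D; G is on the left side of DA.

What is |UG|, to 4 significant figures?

27.13

U is at the origin; UD runs at 22.5° with length 32.6, so D = 32.6·(cos 22.5°, sin 22.5°) = (30.12, 12.48). ∠UDA = 102.2°, so DA runs at 22.5° + (180° − 102.2°) = 100.3° from the x-axis; with |DA| = 19.3, A = D + 19.3·(cos 100.3°, sin 100.3°) = (26.67, 31.46). DA ⟂ AG; with |AG| = 24.8 on the left of DA, G = A + 24.8·(-0.9839, -0.1788) = (2.267, 27.03). Then |UG| = |G − U| = 27.13.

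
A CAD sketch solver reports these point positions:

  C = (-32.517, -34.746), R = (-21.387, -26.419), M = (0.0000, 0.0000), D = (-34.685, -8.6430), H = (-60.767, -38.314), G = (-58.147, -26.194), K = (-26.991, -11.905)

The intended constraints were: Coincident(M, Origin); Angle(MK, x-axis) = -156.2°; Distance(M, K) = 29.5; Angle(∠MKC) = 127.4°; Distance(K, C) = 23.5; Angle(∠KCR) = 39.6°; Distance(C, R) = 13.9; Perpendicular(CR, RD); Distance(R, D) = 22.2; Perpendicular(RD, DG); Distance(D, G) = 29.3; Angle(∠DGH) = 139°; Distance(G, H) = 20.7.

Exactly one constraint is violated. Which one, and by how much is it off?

Distance(G, H) = 20.7 — off by 8.30.

M = (0.00, 0.00) ✓; MK at -156.2° ✓; |MK| = 29.50 ✓; ∠MKC = 127.4° ✓; |KC| = 23.50 ✓; ∠KCR = 39.60° ✓; |CR| = 13.90 ✓; ∠(CR, RD) = 90.00° ✓; |RD| = 22.20 ✓; ∠(RD, DG) = 90.00° ✓; |DG| = 29.30 ✓; ∠DGH = 139.0° ✓; |GH| = 12.40 ✗.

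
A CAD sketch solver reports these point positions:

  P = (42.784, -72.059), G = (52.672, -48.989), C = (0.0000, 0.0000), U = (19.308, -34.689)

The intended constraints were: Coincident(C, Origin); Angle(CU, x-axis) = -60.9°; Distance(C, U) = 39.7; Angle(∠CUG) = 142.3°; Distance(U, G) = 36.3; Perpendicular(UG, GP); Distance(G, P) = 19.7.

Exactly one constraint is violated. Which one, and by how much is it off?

Distance(G, P) = 19.7 — off by 5.40.

C = (0.00, 0.00) ✓; CU at -60.90° ✓; |CU| = 39.70 ✓; ∠CUG = 142.3° ✓; |UG| = 36.30 ✓; ∠(UG, GP) = 90.00° ✓; |GP| = 25.10 ✗.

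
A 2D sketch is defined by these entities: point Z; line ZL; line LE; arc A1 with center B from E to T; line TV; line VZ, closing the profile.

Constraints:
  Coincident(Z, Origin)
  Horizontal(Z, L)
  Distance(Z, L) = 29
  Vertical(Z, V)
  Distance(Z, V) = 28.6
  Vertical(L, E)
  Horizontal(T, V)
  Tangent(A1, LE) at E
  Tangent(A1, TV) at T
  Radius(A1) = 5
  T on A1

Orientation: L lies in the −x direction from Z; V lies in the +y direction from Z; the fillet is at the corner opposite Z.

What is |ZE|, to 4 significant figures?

37.39

Z is at the origin; Z and L share the same y with |ZL| = 29.0 and L on the −x side, so L = (-29.00, 0.000). ZV is vertical with |ZV| = 28.6 and V on the +y side, so V = (0.000, 28.60). The virtual corner opposite Z is at (-29.00, 28.60). Since A1 is tangent to LE there, BE ⟂ LE and tangency of A1 to TV means the radius BT is perpendicular to TV, with radius 5.0, so the center B sits 5.0 in from both sides at B = (-24.00, 23.60). That places the tangent points at E = (-29.00, 23.60) on LE and T = (-24.00, 28.60) on TV. Then |ZE| = |E − Z| = 37.39.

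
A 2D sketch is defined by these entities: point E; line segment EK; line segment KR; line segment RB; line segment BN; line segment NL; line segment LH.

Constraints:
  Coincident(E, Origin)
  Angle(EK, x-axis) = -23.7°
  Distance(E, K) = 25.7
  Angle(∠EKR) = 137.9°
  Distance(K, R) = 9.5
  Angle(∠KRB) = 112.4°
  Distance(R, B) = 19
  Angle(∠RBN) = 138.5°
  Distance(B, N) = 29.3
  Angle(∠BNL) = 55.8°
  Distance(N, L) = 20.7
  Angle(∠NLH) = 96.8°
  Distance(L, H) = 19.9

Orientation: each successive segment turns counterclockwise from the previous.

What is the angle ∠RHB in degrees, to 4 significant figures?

108.0°

∠BNL = 55.8° gives NL at -108.3° from the x-axis; with |NL| = 20.7, L = (9.536, 15.21). ∠NLH = 96.8° gives LH at -25.10° from the x-axis; with |LH| = 19.9, H = (27.56, 6.773). Then cos ∠RHB = HR·HB / (|HR||HB|), giving 108.0°.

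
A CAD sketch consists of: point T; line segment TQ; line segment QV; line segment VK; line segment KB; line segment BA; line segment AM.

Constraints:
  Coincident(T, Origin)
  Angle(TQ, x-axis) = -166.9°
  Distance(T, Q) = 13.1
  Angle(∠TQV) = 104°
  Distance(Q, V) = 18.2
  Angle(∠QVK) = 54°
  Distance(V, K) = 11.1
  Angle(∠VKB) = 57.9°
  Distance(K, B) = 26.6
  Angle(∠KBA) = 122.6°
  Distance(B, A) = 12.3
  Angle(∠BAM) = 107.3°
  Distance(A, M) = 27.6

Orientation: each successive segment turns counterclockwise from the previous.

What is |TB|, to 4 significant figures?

28.83

T is at the origin; TQ runs at -166.9° with length 13.1, so Q = (-12.76, -2.969). ∠TQV = 104.0° gives QV at -90.90° from the x-axis; with |QV| = 18.2, V = (-13.04, -21.17). ∠QVK = 54.0° gives VK at 35.10° from the x-axis; with |VK| = 11.1, K = (-3.963, -14.78). ∠VKB = 57.9° gives KB at 157.2° from the x-axis; with |KB| = 26.6, B = (-28.49, -4.476). Then |TB| = |B − T| = 28.83.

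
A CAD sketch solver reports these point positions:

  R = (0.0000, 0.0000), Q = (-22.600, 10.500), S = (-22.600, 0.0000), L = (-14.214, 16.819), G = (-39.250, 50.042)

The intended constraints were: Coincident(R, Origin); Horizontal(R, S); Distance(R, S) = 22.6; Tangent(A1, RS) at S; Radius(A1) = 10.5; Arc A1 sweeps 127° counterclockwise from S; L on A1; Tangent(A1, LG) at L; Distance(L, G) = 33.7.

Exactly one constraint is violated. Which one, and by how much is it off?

Distance(L, G) = 33.7 — off by 7.90.

R = (0.00, 0.00) ✓; R.y = 0.00, S.y = 0.00 ✓; |RS| = 22.60 ✓; ∠(QS, SR) = 90.00° ✓; |QS| = 10.50 ✓; bearing(Q→L) − bearing(Q→S) = 127.0° ✓; |QL| = 10.50 ✓; ∠(QL, LG) = 90.00° ✓; |LG| = 41.60 ✗.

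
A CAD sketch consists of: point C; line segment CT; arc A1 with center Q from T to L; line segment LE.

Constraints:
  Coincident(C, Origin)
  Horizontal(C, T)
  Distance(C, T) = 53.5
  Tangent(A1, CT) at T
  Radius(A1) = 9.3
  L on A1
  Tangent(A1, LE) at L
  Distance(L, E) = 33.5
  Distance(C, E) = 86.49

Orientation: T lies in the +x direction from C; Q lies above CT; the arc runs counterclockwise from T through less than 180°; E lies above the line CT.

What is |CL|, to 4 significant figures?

61.12

C is at the origin; C and T share the same y with |CT| = 53.5 and T on the +x side, so T = (53.50, 0.000). A1 meets CT tangentially, so QT is at right angles to CT, so Q = T + (0, 9.3) = (53.50, 9.300). Since QL ⟂ LE (tangency), |QE| = √(9.3² + 33.5²) = 34.77 regardless of where L sits on A1. So E lies on both circle(C, 86.49) and circle(Q, 34.77); the above-CT intersection is E = (80.82, 30.80). L is the foot of the tangent from E: L = (61.00, 3.798).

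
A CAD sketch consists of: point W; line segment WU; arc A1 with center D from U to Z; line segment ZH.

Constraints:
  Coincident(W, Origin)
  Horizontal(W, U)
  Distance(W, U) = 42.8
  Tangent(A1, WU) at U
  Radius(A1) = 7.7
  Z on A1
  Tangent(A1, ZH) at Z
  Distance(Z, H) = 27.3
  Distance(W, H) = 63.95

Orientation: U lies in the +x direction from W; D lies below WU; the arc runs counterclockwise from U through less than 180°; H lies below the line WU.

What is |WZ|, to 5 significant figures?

39.004

Checks: W.y = 0.00, U.y = 0.00 ✓; |DZ| = 7.700 ✓; ∠(DZ, ZH) = 90.00° ✓; |ZH| = 27.30 ✓; |WH| = 63.95 ✓.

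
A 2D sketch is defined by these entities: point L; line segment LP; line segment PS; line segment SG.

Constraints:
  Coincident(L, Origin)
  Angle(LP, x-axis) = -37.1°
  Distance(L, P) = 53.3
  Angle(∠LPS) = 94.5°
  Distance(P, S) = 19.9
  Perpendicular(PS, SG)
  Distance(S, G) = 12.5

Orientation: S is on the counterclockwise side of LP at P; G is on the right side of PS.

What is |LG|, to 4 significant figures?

69.91

L is at the origin; LP runs at -37.1° with length 53.3, so P = 53.3·(cos -37.1°, sin -37.1°) = (42.51, -32.15). ∠LPS = 94.5°, so PS runs at -37.1° + (180° − 94.5°) = 48.40° from the x-axis; with |PS| = 19.9, S = P + 19.9·(cos 48.40°, sin 48.40°) = (55.72, -17.27). PS ⟂ SG; with |SG| = 12.5 on the right of PS, G = S + 12.5·(0.7478, -0.6639) = (65.07, -25.57). Then |LG| = |G − L| = 69.91.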